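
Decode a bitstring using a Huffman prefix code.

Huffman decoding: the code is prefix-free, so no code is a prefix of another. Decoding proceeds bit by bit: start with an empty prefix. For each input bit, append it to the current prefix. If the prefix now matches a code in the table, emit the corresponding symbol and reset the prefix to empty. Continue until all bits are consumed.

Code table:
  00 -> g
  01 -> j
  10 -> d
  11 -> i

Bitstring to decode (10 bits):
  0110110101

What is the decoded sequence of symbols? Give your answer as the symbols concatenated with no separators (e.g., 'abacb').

Bit 0: prefix='0' (no match yet)
Bit 1: prefix='01' -> emit 'j', reset
Bit 2: prefix='1' (no match yet)
Bit 3: prefix='10' -> emit 'd', reset
Bit 4: prefix='1' (no match yet)
Bit 5: prefix='11' -> emit 'i', reset
Bit 6: prefix='0' (no match yet)
Bit 7: prefix='01' -> emit 'j', reset
Bit 8: prefix='0' (no match yet)
Bit 9: prefix='01' -> emit 'j', reset

Answer: jdijj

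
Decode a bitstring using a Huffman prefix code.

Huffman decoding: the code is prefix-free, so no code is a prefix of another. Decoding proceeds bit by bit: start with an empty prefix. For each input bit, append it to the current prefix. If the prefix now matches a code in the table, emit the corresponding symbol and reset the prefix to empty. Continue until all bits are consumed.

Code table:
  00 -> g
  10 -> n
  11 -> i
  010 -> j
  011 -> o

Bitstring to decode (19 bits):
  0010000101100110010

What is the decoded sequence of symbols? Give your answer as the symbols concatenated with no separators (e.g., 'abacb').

Bit 0: prefix='0' (no match yet)
Bit 1: prefix='00' -> emit 'g', reset
Bit 2: prefix='1' (no match yet)
Bit 3: prefix='10' -> emit 'n', reset
Bit 4: prefix='0' (no match yet)
Bit 5: prefix='00' -> emit 'g', reset
Bit 6: prefix='0' (no match yet)
Bit 7: prefix='01' (no match yet)
Bit 8: prefix='010' -> emit 'j', reset
Bit 9: prefix='1' (no match yet)
Bit 10: prefix='11' -> emit 'i', reset
Bit 11: prefix='0' (no match yet)
Bit 12: prefix='00' -> emit 'g', reset
Bit 13: prefix='1' (no match yet)
Bit 14: prefix='11' -> emit 'i', reset
Bit 15: prefix='0' (no match yet)
Bit 16: prefix='00' -> emit 'g', reset
Bit 17: prefix='1' (no match yet)
Bit 18: prefix='10' -> emit 'n', reset

Answer: gngjigign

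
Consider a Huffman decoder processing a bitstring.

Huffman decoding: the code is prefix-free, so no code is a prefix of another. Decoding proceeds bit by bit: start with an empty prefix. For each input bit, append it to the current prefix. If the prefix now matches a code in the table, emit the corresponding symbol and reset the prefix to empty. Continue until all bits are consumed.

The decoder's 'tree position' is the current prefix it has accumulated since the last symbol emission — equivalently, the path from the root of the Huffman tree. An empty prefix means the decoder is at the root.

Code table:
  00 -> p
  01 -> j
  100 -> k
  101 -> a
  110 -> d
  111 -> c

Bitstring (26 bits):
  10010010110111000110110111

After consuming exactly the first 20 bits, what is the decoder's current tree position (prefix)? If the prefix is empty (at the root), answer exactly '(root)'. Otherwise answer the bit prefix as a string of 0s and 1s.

Answer: (root)

Derivation:
Bit 0: prefix='1' (no match yet)
Bit 1: prefix='10' (no match yet)
Bit 2: prefix='100' -> emit 'k', reset
Bit 3: prefix='1' (no match yet)
Bit 4: prefix='10' (no match yet)
Bit 5: prefix='100' -> emit 'k', reset
Bit 6: prefix='1' (no match yet)
Bit 7: prefix='10' (no match yet)
Bit 8: prefix='101' -> emit 'a', reset
Bit 9: prefix='1' (no match yet)
Bit 10: prefix='10' (no match yet)
Bit 11: prefix='101' -> emit 'a', reset
Bit 12: prefix='1' (no match yet)
Bit 13: prefix='11' (no match yet)
Bit 14: prefix='110' -> emit 'd', reset
Bit 15: prefix='0' (no match yet)
Bit 16: prefix='00' -> emit 'p', reset
Bit 17: prefix='1' (no match yet)
Bit 18: prefix='11' (no match yet)
Bit 19: prefix='110' -> emit 'd', reset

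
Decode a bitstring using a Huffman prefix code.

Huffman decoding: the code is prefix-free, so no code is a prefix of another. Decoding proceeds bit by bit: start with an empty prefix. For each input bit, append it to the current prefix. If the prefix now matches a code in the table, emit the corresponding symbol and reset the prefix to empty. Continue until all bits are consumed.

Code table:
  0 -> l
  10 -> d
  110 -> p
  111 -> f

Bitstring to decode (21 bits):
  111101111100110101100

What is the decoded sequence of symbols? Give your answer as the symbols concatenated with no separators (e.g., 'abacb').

Bit 0: prefix='1' (no match yet)
Bit 1: prefix='11' (no match yet)
Bit 2: prefix='111' -> emit 'f', reset
Bit 3: prefix='1' (no match yet)
Bit 4: prefix='10' -> emit 'd', reset
Bit 5: prefix='1' (no match yet)
Bit 6: prefix='11' (no match yet)
Bit 7: prefix='111' -> emit 'f', reset
Bit 8: prefix='1' (no match yet)
Bit 9: prefix='11' (no match yet)
Bit 10: prefix='110' -> emit 'p', reset
Bit 11: prefix='0' -> emit 'l', reset
Bit 12: prefix='1' (no match yet)
Bit 13: prefix='11' (no match yet)
Bit 14: prefix='110' -> emit 'p', reset
Bit 15: prefix='1' (no match yet)
Bit 16: prefix='10' -> emit 'd', reset
Bit 17: prefix='1' (no match yet)
Bit 18: prefix='11' (no match yet)
Bit 19: prefix='110' -> emit 'p', reset
Bit 20: prefix='0' -> emit 'l', reset

Answer: fdfplpdpl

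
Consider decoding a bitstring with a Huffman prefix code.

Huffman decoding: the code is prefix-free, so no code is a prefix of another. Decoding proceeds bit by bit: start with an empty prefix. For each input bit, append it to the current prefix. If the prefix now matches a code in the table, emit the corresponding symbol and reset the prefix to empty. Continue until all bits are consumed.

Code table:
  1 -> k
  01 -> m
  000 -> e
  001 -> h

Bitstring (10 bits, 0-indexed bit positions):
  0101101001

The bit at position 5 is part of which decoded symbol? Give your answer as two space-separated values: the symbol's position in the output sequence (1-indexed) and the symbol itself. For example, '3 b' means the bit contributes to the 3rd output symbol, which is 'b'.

Bit 0: prefix='0' (no match yet)
Bit 1: prefix='01' -> emit 'm', reset
Bit 2: prefix='0' (no match yet)
Bit 3: prefix='01' -> emit 'm', reset
Bit 4: prefix='1' -> emit 'k', reset
Bit 5: prefix='0' (no match yet)
Bit 6: prefix='01' -> emit 'm', reset
Bit 7: prefix='0' (no match yet)
Bit 8: prefix='00' (no match yet)
Bit 9: prefix='001' -> emit 'h', reset

Answer: 4 m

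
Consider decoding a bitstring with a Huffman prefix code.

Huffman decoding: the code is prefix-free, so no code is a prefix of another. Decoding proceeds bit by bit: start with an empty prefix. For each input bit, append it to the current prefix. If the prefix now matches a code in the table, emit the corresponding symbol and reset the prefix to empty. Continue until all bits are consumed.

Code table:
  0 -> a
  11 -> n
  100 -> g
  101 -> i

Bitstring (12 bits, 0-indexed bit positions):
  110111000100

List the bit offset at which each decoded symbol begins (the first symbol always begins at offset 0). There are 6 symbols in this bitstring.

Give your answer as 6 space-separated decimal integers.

Bit 0: prefix='1' (no match yet)
Bit 1: prefix='11' -> emit 'n', reset
Bit 2: prefix='0' -> emit 'a', reset
Bit 3: prefix='1' (no match yet)
Bit 4: prefix='11' -> emit 'n', reset
Bit 5: prefix='1' (no match yet)
Bit 6: prefix='10' (no match yet)
Bit 7: prefix='100' -> emit 'g', reset
Bit 8: prefix='0' -> emit 'a', reset
Bit 9: prefix='1' (no match yet)
Bit 10: prefix='10' (no match yet)
Bit 11: prefix='100' -> emit 'g', reset

Answer: 0 2 3 5 8 9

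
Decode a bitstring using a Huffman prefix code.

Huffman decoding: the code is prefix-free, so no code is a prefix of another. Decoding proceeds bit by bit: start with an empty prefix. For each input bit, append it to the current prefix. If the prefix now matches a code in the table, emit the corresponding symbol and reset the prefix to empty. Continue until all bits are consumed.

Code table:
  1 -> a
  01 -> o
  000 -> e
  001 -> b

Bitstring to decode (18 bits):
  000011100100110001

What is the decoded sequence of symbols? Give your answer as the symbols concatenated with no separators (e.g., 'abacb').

Bit 0: prefix='0' (no match yet)
Bit 1: prefix='00' (no match yet)
Bit 2: prefix='000' -> emit 'e', reset
Bit 3: prefix='0' (no match yet)
Bit 4: prefix='01' -> emit 'o', reset
Bit 5: prefix='1' -> emit 'a', reset
Bit 6: prefix='1' -> emit 'a', reset
Bit 7: prefix='0' (no match yet)
Bit 8: prefix='00' (no match yet)
Bit 9: prefix='001' -> emit 'b', reset
Bit 10: prefix='0' (no match yet)
Bit 11: prefix='00' (no match yet)
Bit 12: prefix='001' -> emit 'b', reset
Bit 13: prefix='1' -> emit 'a', reset
Bit 14: prefix='0' (no match yet)
Bit 15: prefix='00' (no match yet)
Bit 16: prefix='000' -> emit 'e', reset
Bit 17: prefix='1' -> emit 'a', reset

Answer: eoaabbaea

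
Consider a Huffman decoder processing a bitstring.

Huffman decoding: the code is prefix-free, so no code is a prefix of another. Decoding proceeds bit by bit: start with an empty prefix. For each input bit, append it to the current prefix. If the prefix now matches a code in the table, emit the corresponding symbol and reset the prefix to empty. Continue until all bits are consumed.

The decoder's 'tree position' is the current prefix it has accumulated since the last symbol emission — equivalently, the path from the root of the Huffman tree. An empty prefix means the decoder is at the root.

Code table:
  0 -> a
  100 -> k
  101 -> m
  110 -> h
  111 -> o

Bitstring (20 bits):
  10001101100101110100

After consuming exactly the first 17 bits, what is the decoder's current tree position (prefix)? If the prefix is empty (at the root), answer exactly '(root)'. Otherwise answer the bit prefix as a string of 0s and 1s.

Answer: (root)

Derivation:
Bit 0: prefix='1' (no match yet)
Bit 1: prefix='10' (no match yet)
Bit 2: prefix='100' -> emit 'k', reset
Bit 3: prefix='0' -> emit 'a', reset
Bit 4: prefix='1' (no match yet)
Bit 5: prefix='11' (no match yet)
Bit 6: prefix='110' -> emit 'h', reset
Bit 7: prefix='1' (no match yet)
Bit 8: prefix='11' (no match yet)
Bit 9: prefix='110' -> emit 'h', reset
Bit 10: prefix='0' -> emit 'a', reset
Bit 11: prefix='1' (no match yet)
Bit 12: prefix='10' (no match yet)
Bit 13: prefix='101' -> emit 'm', reset
Bit 14: prefix='1' (no match yet)
Bit 15: prefix='11' (no match yet)
Bit 16: prefix='110' -> emit 'h', reset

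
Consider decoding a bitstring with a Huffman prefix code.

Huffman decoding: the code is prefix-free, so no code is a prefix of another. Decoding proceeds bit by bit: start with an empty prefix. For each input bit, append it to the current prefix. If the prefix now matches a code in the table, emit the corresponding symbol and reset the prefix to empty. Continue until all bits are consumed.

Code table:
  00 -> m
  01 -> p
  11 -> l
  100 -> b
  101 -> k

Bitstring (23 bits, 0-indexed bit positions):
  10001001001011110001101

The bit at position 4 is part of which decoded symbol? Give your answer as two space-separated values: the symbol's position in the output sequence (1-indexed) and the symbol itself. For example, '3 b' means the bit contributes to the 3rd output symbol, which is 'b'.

Answer: 2 p

Derivation:
Bit 0: prefix='1' (no match yet)
Bit 1: prefix='10' (no match yet)
Bit 2: prefix='100' -> emit 'b', reset
Bit 3: prefix='0' (no match yet)
Bit 4: prefix='01' -> emit 'p', reset
Bit 5: prefix='0' (no match yet)
Bit 6: prefix='00' -> emit 'm', reset
Bit 7: prefix='1' (no match yet)
Bit 8: prefix='10' (no match yet)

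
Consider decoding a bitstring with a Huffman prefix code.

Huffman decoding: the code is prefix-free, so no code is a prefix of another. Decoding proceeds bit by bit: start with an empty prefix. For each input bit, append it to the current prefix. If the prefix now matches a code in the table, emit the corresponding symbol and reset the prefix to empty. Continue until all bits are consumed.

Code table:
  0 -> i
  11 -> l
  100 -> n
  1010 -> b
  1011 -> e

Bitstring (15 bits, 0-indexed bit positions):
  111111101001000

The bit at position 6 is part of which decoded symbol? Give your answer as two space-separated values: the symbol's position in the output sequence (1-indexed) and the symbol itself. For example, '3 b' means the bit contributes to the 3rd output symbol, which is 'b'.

Bit 0: prefix='1' (no match yet)
Bit 1: prefix='11' -> emit 'l', reset
Bit 2: prefix='1' (no match yet)
Bit 3: prefix='11' -> emit 'l', reset
Bit 4: prefix='1' (no match yet)
Bit 5: prefix='11' -> emit 'l', reset
Bit 6: prefix='1' (no match yet)
Bit 7: prefix='10' (no match yet)
Bit 8: prefix='101' (no match yet)
Bit 9: prefix='1010' -> emit 'b', reset
Bit 10: prefix='0' -> emit 'i', reset

Answer: 4 b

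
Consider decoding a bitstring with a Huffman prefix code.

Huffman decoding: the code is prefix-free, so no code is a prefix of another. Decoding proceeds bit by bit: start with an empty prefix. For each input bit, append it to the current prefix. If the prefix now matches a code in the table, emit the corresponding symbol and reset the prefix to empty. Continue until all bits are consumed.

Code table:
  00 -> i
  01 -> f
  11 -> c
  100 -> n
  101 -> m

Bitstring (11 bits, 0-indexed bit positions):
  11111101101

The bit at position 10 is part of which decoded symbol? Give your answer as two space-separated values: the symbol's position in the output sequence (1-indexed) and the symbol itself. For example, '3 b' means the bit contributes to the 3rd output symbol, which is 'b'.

Answer: 5 m

Derivation:
Bit 0: prefix='1' (no match yet)
Bit 1: prefix='11' -> emit 'c', reset
Bit 2: prefix='1' (no match yet)
Bit 3: prefix='11' -> emit 'c', reset
Bit 4: prefix='1' (no match yet)
Bit 5: prefix='11' -> emit 'c', reset
Bit 6: prefix='0' (no match yet)
Bit 7: prefix='01' -> emit 'f', reset
Bit 8: prefix='1' (no match yet)
Bit 9: prefix='10' (no match yet)
Bit 10: prefix='101' -> emit 'm', reset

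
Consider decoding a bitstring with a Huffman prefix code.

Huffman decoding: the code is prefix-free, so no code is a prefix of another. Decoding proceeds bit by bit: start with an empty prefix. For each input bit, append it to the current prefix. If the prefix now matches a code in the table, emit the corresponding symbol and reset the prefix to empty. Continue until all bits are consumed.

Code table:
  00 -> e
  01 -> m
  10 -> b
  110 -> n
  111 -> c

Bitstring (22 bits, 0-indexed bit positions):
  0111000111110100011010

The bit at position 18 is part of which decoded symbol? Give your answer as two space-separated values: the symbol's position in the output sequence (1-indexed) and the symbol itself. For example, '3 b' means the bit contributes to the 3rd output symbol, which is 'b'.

Bit 0: prefix='0' (no match yet)
Bit 1: prefix='01' -> emit 'm', reset
Bit 2: prefix='1' (no match yet)
Bit 3: prefix='11' (no match yet)
Bit 4: prefix='110' -> emit 'n', reset
Bit 5: prefix='0' (no match yet)
Bit 6: prefix='00' -> emit 'e', reset
Bit 7: prefix='1' (no match yet)
Bit 8: prefix='11' (no match yet)
Bit 9: prefix='111' -> emit 'c', reset
Bit 10: prefix='1' (no match yet)
Bit 11: prefix='11' (no match yet)
Bit 12: prefix='110' -> emit 'n', reset
Bit 13: prefix='1' (no match yet)
Bit 14: prefix='10' -> emit 'b', reset
Bit 15: prefix='0' (no match yet)
Bit 16: prefix='00' -> emit 'e', reset
Bit 17: prefix='1' (no match yet)
Bit 18: prefix='11' (no match yet)
Bit 19: prefix='110' -> emit 'n', reset
Bit 20: prefix='1' (no match yet)
Bit 21: prefix='10' -> emit 'b', reset

Answer: 8 n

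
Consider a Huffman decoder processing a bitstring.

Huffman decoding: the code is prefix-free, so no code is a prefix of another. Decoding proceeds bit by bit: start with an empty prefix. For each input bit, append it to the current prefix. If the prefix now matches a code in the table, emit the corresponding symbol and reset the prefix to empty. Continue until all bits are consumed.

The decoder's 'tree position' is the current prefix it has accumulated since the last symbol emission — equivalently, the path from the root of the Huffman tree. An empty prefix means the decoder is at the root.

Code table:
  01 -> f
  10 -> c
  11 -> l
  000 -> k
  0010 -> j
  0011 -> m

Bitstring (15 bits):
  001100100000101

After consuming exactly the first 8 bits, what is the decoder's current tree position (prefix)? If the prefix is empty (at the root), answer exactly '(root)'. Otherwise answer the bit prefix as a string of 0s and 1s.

Answer: (root)

Derivation:
Bit 0: prefix='0' (no match yet)
Bit 1: prefix='00' (no match yet)
Bit 2: prefix='001' (no match yet)
Bit 3: prefix='0011' -> emit 'm', reset
Bit 4: prefix='0' (no match yet)
Bit 5: prefix='00' (no match yet)
Bit 6: prefix='001' (no match yet)
Bit 7: prefix='0010' -> emit 'j', reset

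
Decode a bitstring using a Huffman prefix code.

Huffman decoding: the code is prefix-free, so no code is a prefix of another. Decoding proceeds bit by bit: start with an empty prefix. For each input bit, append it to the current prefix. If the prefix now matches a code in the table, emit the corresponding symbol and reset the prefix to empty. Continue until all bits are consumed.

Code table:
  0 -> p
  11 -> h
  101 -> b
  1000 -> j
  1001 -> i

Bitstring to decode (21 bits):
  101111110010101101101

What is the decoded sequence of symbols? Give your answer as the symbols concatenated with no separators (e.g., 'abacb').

Answer: bhhipbbb

Derivation:
Bit 0: prefix='1' (no match yet)
Bit 1: prefix='10' (no match yet)
Bit 2: prefix='101' -> emit 'b', reset
Bit 3: prefix='1' (no match yet)
Bit 4: prefix='11' -> emit 'h', reset
Bit 5: prefix='1' (no match yet)
Bit 6: prefix='11' -> emit 'h', reset
Bit 7: prefix='1' (no match yet)
Bit 8: prefix='10' (no match yet)
Bit 9: prefix='100' (no match yet)
Bit 10: prefix='1001' -> emit 'i', reset
Bit 11: prefix='0' -> emit 'p', reset
Bit 12: prefix='1' (no match yet)
Bit 13: prefix='10' (no match yet)
Bit 14: prefix='101' -> emit 'b', reset
Bit 15: prefix='1' (no match yet)
Bit 16: prefix='10' (no match yet)
Bit 17: prefix='101' -> emit 'b', reset
Bit 18: prefix='1' (no match yet)
Bit 19: prefix='10' (no match yet)
Bit 20: prefix='101' -> emit 'b', reset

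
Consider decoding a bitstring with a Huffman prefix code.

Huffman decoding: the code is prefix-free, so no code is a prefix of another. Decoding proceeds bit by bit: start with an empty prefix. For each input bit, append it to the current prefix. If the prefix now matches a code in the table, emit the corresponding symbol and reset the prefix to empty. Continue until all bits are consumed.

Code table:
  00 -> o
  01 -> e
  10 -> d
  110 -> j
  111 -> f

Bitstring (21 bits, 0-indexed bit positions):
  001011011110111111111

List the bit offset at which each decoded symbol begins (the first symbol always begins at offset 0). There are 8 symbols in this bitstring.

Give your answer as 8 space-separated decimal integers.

Answer: 0 2 4 7 10 12 15 18

Derivation:
Bit 0: prefix='0' (no match yet)
Bit 1: prefix='00' -> emit 'o', reset
Bit 2: prefix='1' (no match yet)
Bit 3: prefix='10' -> emit 'd', reset
Bit 4: prefix='1' (no match yet)
Bit 5: prefix='11' (no match yet)
Bit 6: prefix='110' -> emit 'j', reset
Bit 7: prefix='1' (no match yet)
Bit 8: prefix='11' (no match yet)
Bit 9: prefix='111' -> emit 'f', reset
Bit 10: prefix='1' (no match yet)
Bit 11: prefix='10' -> emit 'd', reset
Bit 12: prefix='1' (no match yet)
Bit 13: prefix='11' (no match yet)
Bit 14: prefix='111' -> emit 'f', reset
Bit 15: prefix='1' (no match yet)
Bit 16: prefix='11' (no match yet)
Bit 17: prefix='111' -> emit 'f', reset
Bit 18: prefix='1' (no match yet)
Bit 19: prefix='11' (no match yet)
Bit 20: prefix='111' -> emit 'f', reset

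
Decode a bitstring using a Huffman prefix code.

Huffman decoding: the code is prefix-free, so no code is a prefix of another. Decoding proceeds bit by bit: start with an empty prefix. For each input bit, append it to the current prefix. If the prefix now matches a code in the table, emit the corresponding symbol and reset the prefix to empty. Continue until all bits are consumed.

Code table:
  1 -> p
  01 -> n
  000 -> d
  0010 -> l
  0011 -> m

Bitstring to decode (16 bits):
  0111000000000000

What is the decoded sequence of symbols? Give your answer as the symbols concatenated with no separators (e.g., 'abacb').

Bit 0: prefix='0' (no match yet)
Bit 1: prefix='01' -> emit 'n', reset
Bit 2: prefix='1' -> emit 'p', reset
Bit 3: prefix='1' -> emit 'p', reset
Bit 4: prefix='0' (no match yet)
Bit 5: prefix='00' (no match yet)
Bit 6: prefix='000' -> emit 'd', reset
Bit 7: prefix='0' (no match yet)
Bit 8: prefix='00' (no match yet)
Bit 9: prefix='000' -> emit 'd', reset
Bit 10: prefix='0' (no match yet)
Bit 11: prefix='00' (no match yet)
Bit 12: prefix='000' -> emit 'd', reset
Bit 13: prefix='0' (no match yet)
Bit 14: prefix='00' (no match yet)
Bit 15: prefix='000' -> emit 'd', reset

Answer: nppdddd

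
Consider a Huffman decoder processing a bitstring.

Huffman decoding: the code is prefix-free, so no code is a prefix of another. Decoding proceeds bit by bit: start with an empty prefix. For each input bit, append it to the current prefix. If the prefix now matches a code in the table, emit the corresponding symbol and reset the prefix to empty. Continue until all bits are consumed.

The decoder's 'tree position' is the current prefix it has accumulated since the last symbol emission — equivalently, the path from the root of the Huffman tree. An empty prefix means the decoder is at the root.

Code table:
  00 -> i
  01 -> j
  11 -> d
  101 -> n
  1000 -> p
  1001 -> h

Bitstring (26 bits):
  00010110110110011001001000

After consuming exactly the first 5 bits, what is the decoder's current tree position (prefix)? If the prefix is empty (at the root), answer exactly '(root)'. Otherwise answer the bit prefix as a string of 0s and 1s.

Bit 0: prefix='0' (no match yet)
Bit 1: prefix='00' -> emit 'i', reset
Bit 2: prefix='0' (no match yet)
Bit 3: prefix='01' -> emit 'j', reset
Bit 4: prefix='0' (no match yet)

Answer: 0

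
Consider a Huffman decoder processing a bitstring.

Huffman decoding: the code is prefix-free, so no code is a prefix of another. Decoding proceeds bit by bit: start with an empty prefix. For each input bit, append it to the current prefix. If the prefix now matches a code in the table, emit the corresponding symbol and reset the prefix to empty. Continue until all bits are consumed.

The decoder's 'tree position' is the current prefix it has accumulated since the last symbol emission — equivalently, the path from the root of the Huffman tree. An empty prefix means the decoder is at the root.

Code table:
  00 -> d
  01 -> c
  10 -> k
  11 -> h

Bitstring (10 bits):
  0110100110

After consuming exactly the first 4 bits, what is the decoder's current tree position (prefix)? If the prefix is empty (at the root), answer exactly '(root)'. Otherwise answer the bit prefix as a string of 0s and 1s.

Bit 0: prefix='0' (no match yet)
Bit 1: prefix='01' -> emit 'c', reset
Bit 2: prefix='1' (no match yet)
Bit 3: prefix='10' -> emit 'k', reset

Answer: (root)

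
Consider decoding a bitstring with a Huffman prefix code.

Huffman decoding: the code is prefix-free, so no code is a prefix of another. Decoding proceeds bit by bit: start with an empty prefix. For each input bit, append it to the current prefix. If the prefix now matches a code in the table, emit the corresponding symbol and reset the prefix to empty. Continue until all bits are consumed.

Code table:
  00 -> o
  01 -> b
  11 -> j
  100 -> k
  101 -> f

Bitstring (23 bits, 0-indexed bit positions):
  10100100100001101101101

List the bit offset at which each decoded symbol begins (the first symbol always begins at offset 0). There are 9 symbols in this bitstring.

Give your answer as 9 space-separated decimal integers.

Answer: 0 3 5 8 11 13 15 17 20

Derivation:
Bit 0: prefix='1' (no match yet)
Bit 1: prefix='10' (no match yet)
Bit 2: prefix='101' -> emit 'f', reset
Bit 3: prefix='0' (no match yet)
Bit 4: prefix='00' -> emit 'o', reset
Bit 5: prefix='1' (no match yet)
Bit 6: prefix='10' (no match yet)
Bit 7: prefix='100' -> emit 'k', reset
Bit 8: prefix='1' (no match yet)
Bit 9: prefix='10' (no match yet)
Bit 10: prefix='100' -> emit 'k', reset
Bit 11: prefix='0' (no match yet)
Bit 12: prefix='00' -> emit 'o', reset
Bit 13: prefix='1' (no match yet)
Bit 14: prefix='11' -> emit 'j', reset
Bit 15: prefix='0' (no match yet)
Bit 16: prefix='01' -> emit 'b', reset
Bit 17: prefix='1' (no match yet)
Bit 18: prefix='10' (no match yet)
Bit 19: prefix='101' -> emit 'f', reset
Bit 20: prefix='1' (no match yet)
Bit 21: prefix='10' (no match yet)
Bit 22: prefix='101' -> emit 'f', reset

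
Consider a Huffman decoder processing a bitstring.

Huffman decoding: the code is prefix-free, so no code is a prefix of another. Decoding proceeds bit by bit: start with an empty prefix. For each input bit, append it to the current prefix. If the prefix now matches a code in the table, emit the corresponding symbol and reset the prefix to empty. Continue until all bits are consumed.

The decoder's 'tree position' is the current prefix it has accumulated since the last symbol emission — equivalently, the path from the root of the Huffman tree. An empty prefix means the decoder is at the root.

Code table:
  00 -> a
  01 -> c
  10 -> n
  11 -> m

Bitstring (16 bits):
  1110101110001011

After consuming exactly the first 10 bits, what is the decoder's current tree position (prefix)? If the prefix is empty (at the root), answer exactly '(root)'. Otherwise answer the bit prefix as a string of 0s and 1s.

Bit 0: prefix='1' (no match yet)
Bit 1: prefix='11' -> emit 'm', reset
Bit 2: prefix='1' (no match yet)
Bit 3: prefix='10' -> emit 'n', reset
Bit 4: prefix='1' (no match yet)
Bit 5: prefix='10' -> emit 'n', reset
Bit 6: prefix='1' (no match yet)
Bit 7: prefix='11' -> emit 'm', reset
Bit 8: prefix='1' (no match yet)
Bit 9: prefix='10' -> emit 'n', reset

Answer: (root)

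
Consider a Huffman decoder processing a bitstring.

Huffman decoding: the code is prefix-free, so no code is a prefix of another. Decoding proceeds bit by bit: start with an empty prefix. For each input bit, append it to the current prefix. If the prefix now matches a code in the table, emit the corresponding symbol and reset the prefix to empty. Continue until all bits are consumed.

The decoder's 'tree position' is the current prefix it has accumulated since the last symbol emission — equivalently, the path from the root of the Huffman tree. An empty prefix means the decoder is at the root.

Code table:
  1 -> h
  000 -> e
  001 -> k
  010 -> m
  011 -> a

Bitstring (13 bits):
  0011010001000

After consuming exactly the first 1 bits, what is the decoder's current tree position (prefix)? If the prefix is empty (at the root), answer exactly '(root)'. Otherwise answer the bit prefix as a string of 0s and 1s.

Answer: 0

Derivation:
Bit 0: prefix='0' (no match yet)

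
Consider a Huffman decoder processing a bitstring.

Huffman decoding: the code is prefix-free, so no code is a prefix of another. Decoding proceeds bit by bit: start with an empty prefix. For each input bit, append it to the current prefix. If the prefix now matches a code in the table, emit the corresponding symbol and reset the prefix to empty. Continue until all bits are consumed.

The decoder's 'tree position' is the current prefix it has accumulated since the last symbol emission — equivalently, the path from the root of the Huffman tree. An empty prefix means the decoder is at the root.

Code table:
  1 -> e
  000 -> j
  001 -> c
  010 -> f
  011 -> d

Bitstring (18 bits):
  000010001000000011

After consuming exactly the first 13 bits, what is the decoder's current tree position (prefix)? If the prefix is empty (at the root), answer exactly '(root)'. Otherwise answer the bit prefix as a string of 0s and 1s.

Answer: 0

Derivation:
Bit 0: prefix='0' (no match yet)
Bit 1: prefix='00' (no match yet)
Bit 2: prefix='000' -> emit 'j', reset
Bit 3: prefix='0' (no match yet)
Bit 4: prefix='01' (no match yet)
Bit 5: prefix='010' -> emit 'f', reset
Bit 6: prefix='0' (no match yet)
Bit 7: prefix='00' (no match yet)
Bit 8: prefix='001' -> emit 'c', reset
Bit 9: prefix='0' (no match yet)
Bit 10: prefix='00' (no match yet)
Bit 11: prefix='000' -> emit 'j', reset
Bit 12: prefix='0' (no match yet)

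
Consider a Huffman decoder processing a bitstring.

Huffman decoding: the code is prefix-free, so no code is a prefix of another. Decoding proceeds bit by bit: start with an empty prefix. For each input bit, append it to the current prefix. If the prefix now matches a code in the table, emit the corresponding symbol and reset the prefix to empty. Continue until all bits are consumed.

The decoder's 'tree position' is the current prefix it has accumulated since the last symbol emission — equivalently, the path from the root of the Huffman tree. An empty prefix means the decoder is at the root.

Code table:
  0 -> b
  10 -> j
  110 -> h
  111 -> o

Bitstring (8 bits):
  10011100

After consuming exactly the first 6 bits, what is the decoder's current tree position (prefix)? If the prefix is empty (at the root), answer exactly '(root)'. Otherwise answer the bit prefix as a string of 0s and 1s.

Answer: (root)

Derivation:
Bit 0: prefix='1' (no match yet)
Bit 1: prefix='10' -> emit 'j', reset
Bit 2: prefix='0' -> emit 'b', reset
Bit 3: prefix='1' (no match yet)
Bit 4: prefix='11' (no match yet)
Bit 5: prefix='111' -> emit 'o', reset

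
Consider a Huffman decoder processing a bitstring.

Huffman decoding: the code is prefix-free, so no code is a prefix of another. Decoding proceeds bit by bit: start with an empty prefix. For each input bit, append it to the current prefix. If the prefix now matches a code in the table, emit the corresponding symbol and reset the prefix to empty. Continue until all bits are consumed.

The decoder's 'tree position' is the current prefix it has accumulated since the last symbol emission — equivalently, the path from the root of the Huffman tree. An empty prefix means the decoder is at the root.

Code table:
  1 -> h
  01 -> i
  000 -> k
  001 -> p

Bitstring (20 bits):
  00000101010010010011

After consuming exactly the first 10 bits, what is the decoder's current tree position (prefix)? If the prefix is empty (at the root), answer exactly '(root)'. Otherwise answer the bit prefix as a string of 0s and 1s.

Bit 0: prefix='0' (no match yet)
Bit 1: prefix='00' (no match yet)
Bit 2: prefix='000' -> emit 'k', reset
Bit 3: prefix='0' (no match yet)
Bit 4: prefix='00' (no match yet)
Bit 5: prefix='001' -> emit 'p', reset
Bit 6: prefix='0' (no match yet)
Bit 7: prefix='01' -> emit 'i', reset
Bit 8: prefix='0' (no match yet)
Bit 9: prefix='01' -> emit 'i', reset

Answer: (root)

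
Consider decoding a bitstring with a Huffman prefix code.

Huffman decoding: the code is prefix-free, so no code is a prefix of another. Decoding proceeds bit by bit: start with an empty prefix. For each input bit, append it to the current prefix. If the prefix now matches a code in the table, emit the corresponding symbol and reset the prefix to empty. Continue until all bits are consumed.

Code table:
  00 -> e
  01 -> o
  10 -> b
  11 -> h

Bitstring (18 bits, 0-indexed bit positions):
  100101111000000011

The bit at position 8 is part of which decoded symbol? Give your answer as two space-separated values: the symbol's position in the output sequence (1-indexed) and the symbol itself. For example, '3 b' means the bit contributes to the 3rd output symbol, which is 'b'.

Answer: 5 b

Derivation:
Bit 0: prefix='1' (no match yet)
Bit 1: prefix='10' -> emit 'b', reset
Bit 2: prefix='0' (no match yet)
Bit 3: prefix='01' -> emit 'o', reset
Bit 4: prefix='0' (no match yet)
Bit 5: prefix='01' -> emit 'o', reset
Bit 6: prefix='1' (no match yet)
Bit 7: prefix='11' -> emit 'h', reset
Bit 8: prefix='1' (no match yet)
Bit 9: prefix='10' -> emit 'b', reset
Bit 10: prefix='0' (no match yet)
Bit 11: prefix='00' -> emit 'e', reset
Bit 12: prefix='0' (no match yet)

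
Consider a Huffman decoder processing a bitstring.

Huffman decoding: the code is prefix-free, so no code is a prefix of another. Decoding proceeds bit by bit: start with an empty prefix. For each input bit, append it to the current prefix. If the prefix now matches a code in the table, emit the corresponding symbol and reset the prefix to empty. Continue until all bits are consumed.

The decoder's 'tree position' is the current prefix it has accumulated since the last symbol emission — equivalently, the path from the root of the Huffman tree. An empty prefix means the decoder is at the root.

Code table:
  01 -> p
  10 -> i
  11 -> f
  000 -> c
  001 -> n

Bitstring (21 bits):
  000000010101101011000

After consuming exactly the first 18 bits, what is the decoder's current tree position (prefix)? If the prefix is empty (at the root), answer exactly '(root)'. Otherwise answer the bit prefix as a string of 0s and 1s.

Bit 0: prefix='0' (no match yet)
Bit 1: prefix='00' (no match yet)
Bit 2: prefix='000' -> emit 'c', reset
Bit 3: prefix='0' (no match yet)
Bit 4: prefix='00' (no match yet)
Bit 5: prefix='000' -> emit 'c', reset
Bit 6: prefix='0' (no match yet)
Bit 7: prefix='01' -> emit 'p', reset
Bit 8: prefix='0' (no match yet)
Bit 9: prefix='01' -> emit 'p', reset
Bit 10: prefix='0' (no match yet)
Bit 11: prefix='01' -> emit 'p', reset
Bit 12: prefix='1' (no match yet)
Bit 13: prefix='10' -> emit 'i', reset
Bit 14: prefix='1' (no match yet)
Bit 15: prefix='10' -> emit 'i', reset
Bit 16: prefix='1' (no match yet)
Bit 17: prefix='11' -> emit 'f', reset

Answer: (root)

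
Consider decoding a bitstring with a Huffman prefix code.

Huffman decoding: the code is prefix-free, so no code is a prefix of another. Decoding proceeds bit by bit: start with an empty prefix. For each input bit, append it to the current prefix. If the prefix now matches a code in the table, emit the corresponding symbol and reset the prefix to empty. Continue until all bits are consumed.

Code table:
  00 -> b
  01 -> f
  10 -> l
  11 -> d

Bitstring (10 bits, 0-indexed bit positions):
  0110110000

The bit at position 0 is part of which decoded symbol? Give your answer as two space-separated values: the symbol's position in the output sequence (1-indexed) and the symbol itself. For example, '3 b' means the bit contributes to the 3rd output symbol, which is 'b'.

Answer: 1 f

Derivation:
Bit 0: prefix='0' (no match yet)
Bit 1: prefix='01' -> emit 'f', reset
Bit 2: prefix='1' (no match yet)
Bit 3: prefix='10' -> emit 'l', reset
Bit 4: prefix='1' (no match yet)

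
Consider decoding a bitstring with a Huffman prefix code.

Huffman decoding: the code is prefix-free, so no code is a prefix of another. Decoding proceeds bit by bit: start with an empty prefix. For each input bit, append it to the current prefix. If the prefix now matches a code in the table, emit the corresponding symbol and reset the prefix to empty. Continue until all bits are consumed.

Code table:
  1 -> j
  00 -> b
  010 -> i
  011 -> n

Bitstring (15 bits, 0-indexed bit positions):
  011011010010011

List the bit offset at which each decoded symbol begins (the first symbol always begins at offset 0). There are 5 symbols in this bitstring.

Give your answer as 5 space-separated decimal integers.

Answer: 0 3 6 9 12

Derivation:
Bit 0: prefix='0' (no match yet)
Bit 1: prefix='01' (no match yet)
Bit 2: prefix='011' -> emit 'n', reset
Bit 3: prefix='0' (no match yet)
Bit 4: prefix='01' (no match yet)
Bit 5: prefix='011' -> emit 'n', reset
Bit 6: prefix='0' (no match yet)
Bit 7: prefix='01' (no match yet)
Bit 8: prefix='010' -> emit 'i', reset
Bit 9: prefix='0' (no match yet)
Bit 10: prefix='01' (no match yet)
Bit 11: prefix='010' -> emit 'i', reset
Bit 12: prefix='0' (no match yet)
Bit 13: prefix='01' (no match yet)
Bit 14: prefix='011' -> emit 'n', reset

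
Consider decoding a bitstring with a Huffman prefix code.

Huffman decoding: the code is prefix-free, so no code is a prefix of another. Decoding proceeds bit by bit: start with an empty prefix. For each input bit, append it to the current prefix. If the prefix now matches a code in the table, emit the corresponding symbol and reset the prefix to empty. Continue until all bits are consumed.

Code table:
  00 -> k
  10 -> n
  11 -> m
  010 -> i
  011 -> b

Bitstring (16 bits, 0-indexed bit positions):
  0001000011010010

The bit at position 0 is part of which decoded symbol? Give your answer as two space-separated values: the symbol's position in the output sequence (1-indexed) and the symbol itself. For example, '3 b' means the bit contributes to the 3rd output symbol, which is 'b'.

Bit 0: prefix='0' (no match yet)
Bit 1: prefix='00' -> emit 'k', reset
Bit 2: prefix='0' (no match yet)
Bit 3: prefix='01' (no match yet)
Bit 4: prefix='010' -> emit 'i', reset

Answer: 1 k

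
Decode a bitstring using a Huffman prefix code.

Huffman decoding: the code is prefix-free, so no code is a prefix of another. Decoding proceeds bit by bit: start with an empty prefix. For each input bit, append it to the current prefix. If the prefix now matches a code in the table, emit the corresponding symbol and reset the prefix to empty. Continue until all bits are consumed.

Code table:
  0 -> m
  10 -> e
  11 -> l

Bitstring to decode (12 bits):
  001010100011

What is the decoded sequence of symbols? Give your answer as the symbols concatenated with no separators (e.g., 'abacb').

Answer: mmeeemml

Derivation:
Bit 0: prefix='0' -> emit 'm', reset
Bit 1: prefix='0' -> emit 'm', reset
Bit 2: prefix='1' (no match yet)
Bit 3: prefix='10' -> emit 'e', reset
Bit 4: prefix='1' (no match yet)
Bit 5: prefix='10' -> emit 'e', reset
Bit 6: prefix='1' (no match yet)
Bit 7: prefix='10' -> emit 'e', reset
Bit 8: prefix='0' -> emit 'm', reset
Bit 9: prefix='0' -> emit 'm', reset
Bit 10: prefix='1' (no match yet)
Bit 11: prefix='11' -> emit 'l', reset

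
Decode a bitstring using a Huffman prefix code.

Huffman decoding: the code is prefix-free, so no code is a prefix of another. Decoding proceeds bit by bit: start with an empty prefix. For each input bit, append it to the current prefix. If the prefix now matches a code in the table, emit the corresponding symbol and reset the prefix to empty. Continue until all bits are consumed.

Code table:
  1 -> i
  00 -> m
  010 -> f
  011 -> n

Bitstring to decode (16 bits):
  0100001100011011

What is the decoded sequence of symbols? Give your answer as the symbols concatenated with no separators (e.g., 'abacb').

Answer: fmnmnn

Derivation:
Bit 0: prefix='0' (no match yet)
Bit 1: prefix='01' (no match yet)
Bit 2: prefix='010' -> emit 'f', reset
Bit 3: prefix='0' (no match yet)
Bit 4: prefix='00' -> emit 'm', reset
Bit 5: prefix='0' (no match yet)
Bit 6: prefix='01' (no match yet)
Bit 7: prefix='011' -> emit 'n', reset
Bit 8: prefix='0' (no match yet)
Bit 9: prefix='00' -> emit 'm', reset
Bit 10: prefix='0' (no match yet)
Bit 11: prefix='01' (no match yet)
Bit 12: prefix='011' -> emit 'n', reset
Bit 13: prefix='0' (no match yet)
Bit 14: prefix='01' (no match yet)
Bit 15: prefix='011' -> emit 'n', reset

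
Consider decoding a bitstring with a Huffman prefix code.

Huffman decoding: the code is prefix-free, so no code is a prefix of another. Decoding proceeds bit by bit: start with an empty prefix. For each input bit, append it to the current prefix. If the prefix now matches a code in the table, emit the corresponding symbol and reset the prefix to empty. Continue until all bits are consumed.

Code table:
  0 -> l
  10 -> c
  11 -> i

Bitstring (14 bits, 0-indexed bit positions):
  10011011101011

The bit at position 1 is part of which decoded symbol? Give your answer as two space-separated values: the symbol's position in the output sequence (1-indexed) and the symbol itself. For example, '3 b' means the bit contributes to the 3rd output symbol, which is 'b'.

Answer: 1 c

Derivation:
Bit 0: prefix='1' (no match yet)
Bit 1: prefix='10' -> emit 'c', reset
Bit 2: prefix='0' -> emit 'l', reset
Bit 3: prefix='1' (no match yet)
Bit 4: prefix='11' -> emit 'i', reset
Bit 5: prefix='0' -> emit 'l', reset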